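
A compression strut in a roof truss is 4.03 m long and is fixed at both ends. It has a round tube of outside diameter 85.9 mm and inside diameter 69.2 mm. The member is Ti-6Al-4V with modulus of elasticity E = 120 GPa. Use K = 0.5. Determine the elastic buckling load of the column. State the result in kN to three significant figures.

d_o = 85.9 mm, d_i = 69.2 mm
I = π(d_o⁴ − d_i⁴)/64 = π(85.9⁴ − 69.20⁴)/64 = 1.547×10^6 mm⁴
I = 1.547×10^6 mm⁴ = 1.547×10^-6 m⁴
Effective length L_e = K·L = 0.5 × 4.03 = 2.015 m
P_cr = π²EI / L_e² = π² × 120×10⁹ × 1.547×10^-6 / 2.015² = 4.513×10^5 N

P_cr ≈ 451 kN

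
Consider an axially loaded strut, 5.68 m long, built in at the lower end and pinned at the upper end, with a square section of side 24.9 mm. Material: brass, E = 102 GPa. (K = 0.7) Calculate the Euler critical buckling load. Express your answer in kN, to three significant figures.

P_cr ≈ 2.04 kN

I = a⁴/12 = 24.9⁴/12 = 3.203×10^4 mm⁴
I = 3.203×10^4 mm⁴ = 3.203×10^-8 m⁴
Effective length L_e = K·L = 0.7 × 5.68 = 3.976 m
P_cr = π²EI / L_e² = π² × 102×10⁹ × 3.203×10^-8 / 3.976² = 2.040×10^3 N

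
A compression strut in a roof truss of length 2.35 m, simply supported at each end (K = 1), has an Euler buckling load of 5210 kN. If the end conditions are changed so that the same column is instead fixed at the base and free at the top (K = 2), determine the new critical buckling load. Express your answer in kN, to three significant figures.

P_cr ∝ 1/K², so P_cr,new = P_cr,old × (K_old/K_new)² = 5210 × (1/2)²
= 5210 × 0.2500 = 1300 kN

P_cr ≈ 1300 kN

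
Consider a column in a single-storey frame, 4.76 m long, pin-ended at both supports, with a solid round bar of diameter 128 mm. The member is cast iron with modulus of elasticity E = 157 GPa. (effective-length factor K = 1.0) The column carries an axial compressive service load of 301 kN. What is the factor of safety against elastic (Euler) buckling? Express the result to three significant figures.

n ≈ 2.99

I = πd⁴/64 = π×128⁴/64 = 1.318×10^7 mm⁴
I = 1.318×10^7 mm⁴ = 1.318×10^-5 m⁴
Effective length L_e = K·L = 1 × 4.76 = 4.760 m
P_cr = π²EI / L_e² = π² × 157×10⁹ × 1.318×10^-5 / 4.760² = 9.011×10^5 N
Factor of safety n = P_cr / P = 901.15 / 301 = 2.99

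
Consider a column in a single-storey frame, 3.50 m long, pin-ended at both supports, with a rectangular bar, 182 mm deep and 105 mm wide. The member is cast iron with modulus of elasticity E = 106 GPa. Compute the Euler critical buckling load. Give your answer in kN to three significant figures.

P_cr ≈ 1500 kN

Buckling occurs about the weak axis: I_min = h·b³/12 with b = 105 mm (the shorter side).
I_min = 182×105³/12 = 1.756×10^7 mm⁴
I = 1.756×10^7 mm⁴ = 1.756×10^-5 m⁴
Effective length L_e = K·L = 1 × 3.50 = 3.500 m
P_cr = π²EI / L_e² = π² × 106×10⁹ × 1.756×10^-5 / 3.500² = 1.499×10^6 N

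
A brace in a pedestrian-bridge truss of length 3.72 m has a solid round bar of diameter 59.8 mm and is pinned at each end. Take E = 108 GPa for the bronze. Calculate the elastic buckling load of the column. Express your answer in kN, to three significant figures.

I = πd⁴/64 = π×59.8⁴/64 = 6.277×10^5 mm⁴
I = 6.277×10^5 mm⁴ = 6.277×10^-7 m⁴
Effective length L_e = K·L = 1 × 3.72 = 3.720 m
P_cr = π²EI / L_e² = π² × 108×10⁹ × 6.277×10^-7 / 3.720² = 4.835×10^4 N

P_cr ≈ 48.4 kN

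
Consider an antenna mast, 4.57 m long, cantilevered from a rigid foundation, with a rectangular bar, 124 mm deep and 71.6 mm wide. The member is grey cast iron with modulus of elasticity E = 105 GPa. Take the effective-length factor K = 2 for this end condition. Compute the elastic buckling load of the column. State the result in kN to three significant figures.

P_cr ≈ 47.1 kN

Buckling occurs about the weak axis: I_min = h·b³/12 with b = 71.6 mm (the shorter side).
I_min = 124×71.6³/12 = 3.793×10^6 mm⁴
I = 3.793×10^6 mm⁴ = 3.793×10^-6 m⁴
Effective length L_e = K·L = 2 × 4.57 = 9.140 m
P_cr = π²EI / L_e² = π² × 105×10⁹ × 3.793×10^-6 / 9.140² = 4.705×10^4 N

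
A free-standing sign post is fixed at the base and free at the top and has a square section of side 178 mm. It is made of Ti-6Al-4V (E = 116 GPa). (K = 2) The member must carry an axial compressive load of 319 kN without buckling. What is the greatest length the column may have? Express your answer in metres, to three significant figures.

I = a⁴/12 = 178⁴/12 = 8.366×10^7 mm⁴
I = 8.366×10^-5 m⁴
At the buckling limit P_cr = P = 3.190×10^5 N
From P_cr = π²EI/(K·L)²:  L = (1/K)·√(π²EI/P_cr) = (1/2)·√(π²×1.16×10^11×8.366×10^-5/3.190×10^5)
L = 8.66 m

L_max ≈ 8.66 m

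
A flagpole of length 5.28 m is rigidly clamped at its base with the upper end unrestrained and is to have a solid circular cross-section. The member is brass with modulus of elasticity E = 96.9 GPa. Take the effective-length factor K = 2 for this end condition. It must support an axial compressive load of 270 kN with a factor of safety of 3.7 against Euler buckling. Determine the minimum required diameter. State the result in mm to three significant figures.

Required P_cr = n·P = 3.7 × 270 = 999.0 kN
L_e = K·L = 2 × 5.28 = 10.56 m
Required I = P_cr·L_e²/(π²E) = 9.990×10^5 × 10.56² / (π² × 9.69×10^10) = 1.165×10^-4 m⁴
I_req = 1.165×10^8 mm⁴
Solid circle: I = πd⁴/64  ⇒  d = (64I/π)^(1/4) = (64×1.165×10^8/π)^(1/4) = 221 mm

d ≈ 221 mm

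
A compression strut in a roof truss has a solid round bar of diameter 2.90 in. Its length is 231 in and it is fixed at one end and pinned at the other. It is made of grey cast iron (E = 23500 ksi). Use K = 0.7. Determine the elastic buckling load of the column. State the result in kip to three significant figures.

I = πd⁴/64 = π×2.90⁴/64 = 3.472 in⁴
Effective length L_e = K·L = 0.7 × 231 = 161.7 in
P_cr = π²EI / L_e² = π² × 23500×10³ × 3.472 / 161.7² = 3.080×10^4 lb

P_cr ≈ 30.8 kip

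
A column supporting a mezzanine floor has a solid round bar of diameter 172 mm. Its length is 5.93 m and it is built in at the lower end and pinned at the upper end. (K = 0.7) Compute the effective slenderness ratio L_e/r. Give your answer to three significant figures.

λ ≈ 96.5

For a solid circle r = d/4 = 172/4 = 43.00 mm
L_e = K·L = 0.7 × 5.93 m = 4.151 m = 4151.0 mm
λ = L_e / r_min = 4151.0 / 43.00 = 96.5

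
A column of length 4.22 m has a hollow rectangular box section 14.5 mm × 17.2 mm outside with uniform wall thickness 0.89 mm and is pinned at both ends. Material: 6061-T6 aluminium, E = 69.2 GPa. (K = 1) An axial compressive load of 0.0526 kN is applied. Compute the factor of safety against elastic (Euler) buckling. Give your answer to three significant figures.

Inner dimensions: h_i = 17.2 − 2×0.89 = 15.42 mm, b_i = 14.5 − 2×0.89 = 12.72 mm
Weak-axis I_min = (h_o·b_o³ − h_i·b_i³)/12 with b_o = 14.5, b_i = 12.72 mm (shorter outer/inner sides).
I_min = (17.2×14.5³ − 15.42×12.72³)/12 = 1.725×10^3 mm⁴
I = 1.725×10^3 mm⁴ = 1.725×10^-9 m⁴
Effective length L_e = K·L = 1 × 4.22 = 4.220 m
P_cr = π²EI / L_e² = π² × 69.2×10⁹ × 1.725×10^-9 / 4.220² = 66.16 N
Factor of safety n = P_cr / P = 0.066159 / 0.0526 = 1.26

n ≈ 1.26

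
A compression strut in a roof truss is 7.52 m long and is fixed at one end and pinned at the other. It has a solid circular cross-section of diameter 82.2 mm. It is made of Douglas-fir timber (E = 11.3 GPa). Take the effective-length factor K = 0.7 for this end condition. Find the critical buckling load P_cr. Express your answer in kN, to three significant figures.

I = πd⁴/64 = π×82.2⁴/64 = 2.241×10^6 mm⁴
I = 2.241×10^6 mm⁴ = 2.241×10^-6 m⁴
Effective length L_e = K·L = 0.7 × 7.52 = 5.264 m
P_cr = π²EI / L_e² = π² × 11.3×10⁹ × 2.241×10^-6 / 5.264² = 9.020×10^3 N

P_cr ≈ 9.02 kN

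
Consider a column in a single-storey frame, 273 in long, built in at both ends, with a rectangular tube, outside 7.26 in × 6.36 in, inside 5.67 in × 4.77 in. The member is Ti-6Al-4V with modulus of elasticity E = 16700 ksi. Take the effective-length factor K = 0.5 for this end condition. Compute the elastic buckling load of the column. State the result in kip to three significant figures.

Weak-axis I_min = (h_o·b_o³ − h_i·b_i³)/12 with b_o = 6.36, b_i = 4.770 in (shorter outer/inner sides).
I_min = (7.26×6.36³ − 5.670×4.770³)/12 = 104.4 in⁴
Effective length L_e = K·L = 0.5 × 273 = 136.5 in
P_cr = π²EI / L_e² = π² × 16700×10³ × 104.4 / 136.5² = 9.232×10^5 lb

P_cr ≈ 923 kip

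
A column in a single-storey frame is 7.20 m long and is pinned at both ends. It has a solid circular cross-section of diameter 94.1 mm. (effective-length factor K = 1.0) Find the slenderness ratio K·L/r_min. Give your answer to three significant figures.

I = πd⁴/64 = π×94.1⁴/64 = 3.849×10^6 mm⁴
A = 6.955×10^3 mm²;  r_min = √(I/A) = √(3.849×10^6/6.955×10^3) = 23.52 mm
L_e = K·L = 1 × 7.20 m = 7.200 m = 7200.0 mm
λ = L_e / r_min = 7200.0 / 23.52 = 306

λ ≈ 306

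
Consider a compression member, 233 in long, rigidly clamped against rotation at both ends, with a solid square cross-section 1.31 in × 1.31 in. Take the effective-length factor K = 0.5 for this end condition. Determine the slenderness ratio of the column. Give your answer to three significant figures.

For a square r = a/√12 = 1.31/√12 = 0.3782 in
L_e = K·L = 0.5 × 233 = 116.5 in
λ = L_e / r_min = 116.50 / 0.3782 = 308

λ ≈ 308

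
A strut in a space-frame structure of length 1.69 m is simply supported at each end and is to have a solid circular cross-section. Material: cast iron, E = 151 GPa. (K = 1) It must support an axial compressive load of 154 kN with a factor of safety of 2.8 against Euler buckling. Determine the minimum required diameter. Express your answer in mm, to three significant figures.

Required P_cr = n·P = 2.8 × 154 = 431.2 kN
L_e = K·L = 1 × 1.69 = 1.690 m
Required I = P_cr·L_e²/(π²E) = 4.312×10^5 × 1.690² / (π² × 1.51×10^11) = 8.264×10^-7 m⁴
I_req = 8.264×10^5 mm⁴
Solid circle: I = πd⁴/64  ⇒  d = (64I/π)^(1/4) = (64×8.264×10^5/π)^(1/4) = 64.1 mm

d ≈ 64.1 mm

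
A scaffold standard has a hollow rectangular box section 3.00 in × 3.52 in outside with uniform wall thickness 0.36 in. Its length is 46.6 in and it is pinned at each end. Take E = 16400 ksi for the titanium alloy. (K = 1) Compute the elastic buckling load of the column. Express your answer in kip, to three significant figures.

Inner dimensions: h_i = 3.52 − 2×0.36 = 2.800 in, b_i = 3.00 − 2×0.36 = 2.280 in
Weak-axis I_min = (h_o·b_o³ − h_i·b_i³)/12 with b_o = 3.00, b_i = 2.280 in (shorter outer/inner sides).
I_min = (3.52×3.00³ − 2.800×2.280³)/12 = 5.154 in⁴
Effective length L_e = K·L = 1 × 46.6 = 46.60 in
P_cr = π²EI / L_e² = π² × 16400×10³ × 5.154 / 46.60² = 3.842×10^5 lb

P_cr ≈ 384 kip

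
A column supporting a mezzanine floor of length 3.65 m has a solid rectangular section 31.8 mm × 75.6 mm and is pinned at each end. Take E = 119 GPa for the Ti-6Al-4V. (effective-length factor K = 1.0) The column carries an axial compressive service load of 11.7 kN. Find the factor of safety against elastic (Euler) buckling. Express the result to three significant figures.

Buckling occurs about the weak axis: I_min = h·b³/12 with b = 31.8 mm (the shorter side).
I_min = 75.6×31.8³/12 = 2.026×10^5 mm⁴
I = 2.026×10^5 mm⁴ = 2.026×10^-7 m⁴
Effective length L_e = K·L = 1 × 3.65 = 3.650 m
P_cr = π²EI / L_e² = π² × 119×10⁹ × 2.026×10^-7 / 3.650² = 1.786×10^4 N
Factor of safety n = P_cr / P = 17.860 / 11.7 = 1.53

n ≈ 1.53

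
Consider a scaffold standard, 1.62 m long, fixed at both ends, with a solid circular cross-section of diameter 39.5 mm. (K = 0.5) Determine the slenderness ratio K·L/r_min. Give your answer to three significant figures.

λ ≈ 82.0

I = πd⁴/64 = π×39.5⁴/64 = 1.195×10^5 mm⁴
A = 1.225×10^3 mm²;  r_min = √(I/A) = √(1.195×10^5/1.225×10^3) = 9.875 mm
L_e = K·L = 0.5 × 1.62 m = 0.8100 m = 810.00 mm
λ = L_e / r_min = 810.00 / 9.875 = 82.0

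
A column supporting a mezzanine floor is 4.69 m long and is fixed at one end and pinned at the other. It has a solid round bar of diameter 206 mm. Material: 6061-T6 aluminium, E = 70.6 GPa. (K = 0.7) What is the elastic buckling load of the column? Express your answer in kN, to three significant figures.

I = πd⁴/64 = π×206⁴/64 = 8.840×10^7 mm⁴
I = 8.840×10^7 mm⁴ = 8.840×10^-5 m⁴
Effective length L_e = K·L = 0.7 × 4.69 = 3.283 m
P_cr = π²EI / L_e² = π² × 70.6×10⁹ × 8.840×10^-5 / 3.283² = 5.715×10^6 N

P_cr ≈ 5710 kN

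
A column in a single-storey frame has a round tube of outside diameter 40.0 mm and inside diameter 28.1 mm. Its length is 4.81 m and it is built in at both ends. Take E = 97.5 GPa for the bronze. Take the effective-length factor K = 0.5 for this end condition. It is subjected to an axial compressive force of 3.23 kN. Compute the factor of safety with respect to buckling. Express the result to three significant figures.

d_o = 40.0 mm, d_i = 28.1 mm
I = π(d_o⁴ − d_i⁴)/64 = π(40.0⁴ − 28.10⁴)/64 = 9.506×10^4 mm⁴
I = 9.506×10^4 mm⁴ = 9.506×10^-8 m⁴
Effective length L_e = K·L = 0.5 × 4.81 = 2.405 m
P_cr = π²EI / L_e² = π² × 97.5×10⁹ × 9.506×10^-8 / 2.405² = 1.581×10^4 N
Factor of safety n = P_cr / P = 15.815 / 3.23 = 4.90

n ≈ 4.90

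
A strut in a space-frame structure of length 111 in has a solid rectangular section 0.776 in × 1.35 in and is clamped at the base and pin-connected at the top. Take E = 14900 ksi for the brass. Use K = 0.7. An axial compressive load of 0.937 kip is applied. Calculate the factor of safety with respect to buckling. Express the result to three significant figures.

Buckling occurs about the weak axis: I_min = h·b³/12 with b = 0.776 in (the shorter side).
I_min = 1.35×0.776³/12 = 5.257×10^-2 in⁴
Effective length L_e = K·L = 0.7 × 111 = 77.70 in
P_cr = π²EI / L_e² = π² × 14900×10³ × 5.257×10^-2 / 77.70² = 1.281×10^3 lb
Factor of safety n = P_cr / P = 1.2805 / 0.937 = 1.37

n ≈ 1.37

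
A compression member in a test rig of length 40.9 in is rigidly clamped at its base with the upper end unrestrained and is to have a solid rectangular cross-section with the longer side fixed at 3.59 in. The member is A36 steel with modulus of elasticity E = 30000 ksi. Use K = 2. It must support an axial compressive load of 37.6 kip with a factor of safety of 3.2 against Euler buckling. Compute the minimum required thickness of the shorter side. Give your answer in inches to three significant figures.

Required P_cr = n·P = 3.2 × 37.6 = 120.3 kip
L_e = K·L = 2 × 40.9 = 81.80 in
Required I = P_cr·L_e²/(π²E) = 1.203×10^5 × 81.80² / (π² × 3.00×10^7) = 2.719 in⁴
Rectangle, weak axis: I_min = h·b³/12 with h = 3.59 in fixed  ⇒  b = (12I/h)^(1/3) = 2.09 in

b ≈ 2.09 in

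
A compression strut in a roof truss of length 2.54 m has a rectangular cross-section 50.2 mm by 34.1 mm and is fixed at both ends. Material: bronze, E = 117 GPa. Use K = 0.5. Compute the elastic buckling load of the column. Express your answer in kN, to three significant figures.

P_cr ≈ 119 kN

Buckling occurs about the weak axis: I_min = h·b³/12 with b = 34.1 mm (the shorter side).
I_min = 50.2×34.1³/12 = 1.659×10^5 mm⁴
I = 1.659×10^5 mm⁴ = 1.659×10^-7 m⁴
Effective length L_e = K·L = 0.5 × 2.54 = 1.270 m
P_cr = π²EI / L_e² = π² × 117×10⁹ × 1.659×10^-7 / 1.270² = 1.188×10^5 N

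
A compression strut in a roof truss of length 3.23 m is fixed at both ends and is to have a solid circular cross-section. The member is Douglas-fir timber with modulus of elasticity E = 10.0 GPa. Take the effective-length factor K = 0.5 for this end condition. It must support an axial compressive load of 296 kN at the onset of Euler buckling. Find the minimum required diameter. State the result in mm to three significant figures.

L_e = K·L = 0.5 × 3.23 = 1.615 m
Required I = P_cr·L_e²/(π²E) = 2.960×10^5 × 1.615² / (π² × 1.00×10^10) = 7.822×10^-6 m⁴
I_req = 7.822×10^6 mm⁴
Solid circle: I = πd⁴/64  ⇒  d = (64I/π)^(1/4) = (64×7.822×10^6/π)^(1/4) = 112 mm

d ≈ 112 mm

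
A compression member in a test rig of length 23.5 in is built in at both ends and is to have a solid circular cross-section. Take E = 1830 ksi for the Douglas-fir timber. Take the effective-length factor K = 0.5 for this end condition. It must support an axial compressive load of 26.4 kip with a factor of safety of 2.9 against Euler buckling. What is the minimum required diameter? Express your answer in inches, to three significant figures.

Required P_cr = n·P = 2.9 × 26.4 = 76.56 kip
L_e = K·L = 0.5 × 23.5 = 11.75 in
Required I = P_cr·L_e²/(π²E) = 7.656×10^4 × 11.75² / (π² × 1.83×10^6) = 0.5852 in⁴
Solid circle: I = πd⁴/64  ⇒  d = (64I/π)^(1/4) = (64×0.5852/π)^(1/4) = 1.86 in

d ≈ 1.86 in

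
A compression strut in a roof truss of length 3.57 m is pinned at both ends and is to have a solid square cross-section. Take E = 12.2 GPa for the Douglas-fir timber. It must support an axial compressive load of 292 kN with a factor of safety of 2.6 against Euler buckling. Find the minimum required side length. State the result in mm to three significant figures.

Required P_cr = n·P = 2.6 × 292 = 759.2 kN
L_e = K·L = 1 × 3.57 = 3.570 m
Required I = P_cr·L_e²/(π²E) = 7.592×10^5 × 3.570² / (π² × 1.22×10^10) = 8.036×10^-5 m⁴
I_req = 8.036×10^7 mm⁴
Solid square: I = a⁴/12  ⇒  a = (12I)^(1/4) = (12×8.036×10^7)^(1/4) = 176 mm

a ≈ 176 mm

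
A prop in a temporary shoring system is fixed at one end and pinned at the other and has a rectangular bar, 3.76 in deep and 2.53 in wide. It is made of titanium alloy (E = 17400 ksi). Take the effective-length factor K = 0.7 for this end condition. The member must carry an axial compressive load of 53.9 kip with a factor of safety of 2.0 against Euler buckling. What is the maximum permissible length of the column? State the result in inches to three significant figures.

Buckling occurs about the weak axis: I_min = h·b³/12 with b = 2.53 in (the shorter side).
I_min = 3.76×2.53³/12 = 5.074 in⁴
Required critical load P_cr = n·P = 2.0 × 53.9 = 107.8 kip = 1.078×10^5 lb
From P_cr = π²EI/(K·L)²:  L = (1/K)·√(π²EI/P_cr) = (1/0.7)·√(π²×1.74×10^7×5.074/1.078×10^5)
L = 128 in

L_max ≈ 128 in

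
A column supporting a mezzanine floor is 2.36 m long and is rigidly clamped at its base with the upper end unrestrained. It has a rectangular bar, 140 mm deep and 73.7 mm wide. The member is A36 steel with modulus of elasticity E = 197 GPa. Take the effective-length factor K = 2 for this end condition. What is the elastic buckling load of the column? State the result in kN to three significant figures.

Buckling occurs about the weak axis: I_min = h·b³/12 with b = 73.7 mm (the shorter side).
I_min = 140×73.7³/12 = 4.670×10^6 mm⁴
I = 4.670×10^6 mm⁴ = 4.670×10^-6 m⁴
Effective length L_e = K·L = 2 × 2.36 = 4.720 m
P_cr = π²EI / L_e² = π² × 197×10⁹ × 4.670×10^-6 / 4.720² = 4.076×10^5 N

P_cr ≈ 408 kN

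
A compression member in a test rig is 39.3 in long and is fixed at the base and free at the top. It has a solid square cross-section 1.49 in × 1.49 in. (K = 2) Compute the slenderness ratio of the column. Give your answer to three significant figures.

λ ≈ 183

I = a⁴/12 = 1.49⁴/12 = 0.4107 in⁴
A = 2.220 in²;  r_min = √(I/A) = √(0.4107/2.220) = 0.4301 in
L_e = K·L = 2 × 39.3 = 78.60 in
λ = L_e / r_min = 78.600 / 0.4301 = 183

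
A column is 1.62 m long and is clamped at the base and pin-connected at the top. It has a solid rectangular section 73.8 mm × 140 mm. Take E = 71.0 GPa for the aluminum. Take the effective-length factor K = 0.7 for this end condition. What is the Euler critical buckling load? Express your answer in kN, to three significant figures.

Buckling occurs about the weak axis: I_min = h·b³/12 with b = 73.8 mm (the shorter side).
I_min = 140×73.8³/12 = 4.689×10^6 mm⁴
I = 4.689×10^6 mm⁴ = 4.689×10^-6 m⁴
Effective length L_e = K·L = 0.7 × 1.62 = 1.134 m
P_cr = π²EI / L_e² = π² × 71.0×10⁹ × 4.689×10^-6 / 1.134² = 2.555×10^6 N

P_cr ≈ 2560 kN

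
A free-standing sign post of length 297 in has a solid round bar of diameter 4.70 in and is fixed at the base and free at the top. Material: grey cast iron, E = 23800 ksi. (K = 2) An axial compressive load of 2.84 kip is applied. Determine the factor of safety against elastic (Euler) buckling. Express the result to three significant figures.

n ≈ 5.61

I = πd⁴/64 = π×4.70⁴/64 = 23.95 in⁴
Effective length L_e = K·L = 2 × 297 = 594.0 in
P_cr = π²EI / L_e² = π² × 23800×10³ × 23.95 / 594.0² = 1.595×10^4 lb
Factor of safety n = P_cr / P = 15.946 / 2.84 = 5.61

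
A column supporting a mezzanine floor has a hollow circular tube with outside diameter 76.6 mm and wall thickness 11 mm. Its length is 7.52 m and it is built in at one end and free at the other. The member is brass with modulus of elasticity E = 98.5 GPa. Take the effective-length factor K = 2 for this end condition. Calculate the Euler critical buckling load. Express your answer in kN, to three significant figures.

Inner diameter d_i = 76.6 − 2×11 = 54.60 mm
I = π(d_o⁴ − d_i⁴)/64 = π(76.6⁴ − 54.60⁴)/64 = 1.254×10^6 mm⁴
I = 1.254×10^6 mm⁴ = 1.254×10^-6 m⁴
Effective length L_e = K·L = 2 × 7.52 = 15.04 m
P_cr = π²EI / L_e² = π² × 98.5×10⁹ × 1.254×10^-6 / 15.04² = 5.388×10^3 N

P_cr ≈ 5.39 kN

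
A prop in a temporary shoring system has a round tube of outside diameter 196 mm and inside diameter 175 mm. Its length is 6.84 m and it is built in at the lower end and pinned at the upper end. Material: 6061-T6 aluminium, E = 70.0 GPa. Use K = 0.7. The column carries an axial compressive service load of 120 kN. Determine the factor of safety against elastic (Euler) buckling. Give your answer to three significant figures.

n ≈ 6.63

d_o = 196 mm, d_i = 175 mm
I = π(d_o⁴ − d_i⁴)/64 = π(196⁴ − 175.0⁴)/64 = 2.640×10^7 mm⁴
I = 2.640×10^7 mm⁴ = 2.640×10^-5 m⁴
Effective length L_e = K·L = 0.7 × 6.84 = 4.788 m
P_cr = π²EI / L_e² = π² × 70.0×10⁹ × 2.640×10^-5 / 4.788² = 7.957×10^5 N
Factor of safety n = P_cr / P = 795.72 / 120 = 6.63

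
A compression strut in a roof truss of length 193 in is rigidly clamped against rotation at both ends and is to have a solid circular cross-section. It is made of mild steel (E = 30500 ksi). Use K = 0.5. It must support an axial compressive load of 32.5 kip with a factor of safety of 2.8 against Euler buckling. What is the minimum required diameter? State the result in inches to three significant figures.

d ≈ 2.75 in

Required P_cr = n·P = 2.8 × 32.5 = 91.00 kip
L_e = K·L = 0.5 × 193 = 96.50 in
Required I = P_cr·L_e²/(π²E) = 9.100×10^4 × 96.50² / (π² × 3.05×10^7) = 2.815 in⁴
Solid circle: I = πd⁴/64  ⇒  d = (64I/π)^(1/4) = (64×2.815/π)^(1/4) = 2.75 in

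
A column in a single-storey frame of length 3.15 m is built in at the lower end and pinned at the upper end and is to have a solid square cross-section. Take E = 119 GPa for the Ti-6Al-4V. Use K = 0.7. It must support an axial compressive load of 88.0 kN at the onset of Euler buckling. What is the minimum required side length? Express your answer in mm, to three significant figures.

L_e = K·L = 0.7 × 3.15 = 2.205 m
Required I = P_cr·L_e²/(π²E) = 8.800×10^4 × 2.205² / (π² × 1.19×10^11) = 3.643×10^-7 m⁴
I_req = 3.643×10^5 mm⁴
Solid square: I = a⁴/12  ⇒  a = (12I)^(1/4) = (12×3.643×10^5)^(1/4) = 45.7 mm

a ≈ 45.7 mm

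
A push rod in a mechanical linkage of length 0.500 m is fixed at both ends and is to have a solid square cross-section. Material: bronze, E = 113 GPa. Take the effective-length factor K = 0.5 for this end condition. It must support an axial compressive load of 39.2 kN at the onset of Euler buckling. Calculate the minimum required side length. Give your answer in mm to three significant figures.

L_e = K·L = 0.5 × 0.500 = 0.2500 m
Required I = P_cr·L_e²/(π²E) = 3.920×10^4 × 0.2500² / (π² × 1.13×10^11) = 2.197×10^-9 m⁴
I_req = 2.197×10^3 mm⁴
Solid square: I = a⁴/12  ⇒  a = (12I)^(1/4) = (12×2.197×10^3)^(1/4) = 12.7 mm

a ≈ 12.7 mm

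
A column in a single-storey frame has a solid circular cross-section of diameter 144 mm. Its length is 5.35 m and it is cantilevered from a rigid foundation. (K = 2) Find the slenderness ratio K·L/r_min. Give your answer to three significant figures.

λ ≈ 297

I = πd⁴/64 = π×144⁴/64 = 2.111×10^7 mm⁴
A = 1.629×10^4 mm²;  r_min = √(I/A) = √(2.111×10^7/1.629×10^4) = 36.00 mm
L_e = K·L = 2 × 5.35 m = 10.70 m = 10700 mm
λ = L_e / r_min = 10700 / 36.00 = 297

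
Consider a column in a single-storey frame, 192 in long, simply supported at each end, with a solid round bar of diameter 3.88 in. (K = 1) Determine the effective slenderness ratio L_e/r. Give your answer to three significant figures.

For a solid circle r = d/4 = 3.88/4 = 0.9700 in
L_e = K·L = 1 × 192 = 192.0 in
λ = L_e / r_min = 192.00 / 0.9700 = 198

λ ≈ 198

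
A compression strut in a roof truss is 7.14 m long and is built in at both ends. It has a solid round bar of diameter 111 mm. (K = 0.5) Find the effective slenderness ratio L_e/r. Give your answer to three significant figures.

For a solid circle r = d/4 = 111/4 = 27.75 mm
L_e = K·L = 0.5 × 7.14 m = 3.570 m = 3570.0 mm
λ = L_e / r_min = 3570.0 / 27.75 = 129

λ ≈ 129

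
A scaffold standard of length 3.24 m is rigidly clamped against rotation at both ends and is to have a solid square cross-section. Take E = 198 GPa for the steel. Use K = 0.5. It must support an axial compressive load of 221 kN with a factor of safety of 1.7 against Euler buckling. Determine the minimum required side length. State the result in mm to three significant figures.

a ≈ 49.6 mm

Required P_cr = n·P = 1.7 × 221 = 375.7 kN
L_e = K·L = 0.5 × 3.24 = 1.620 m
Required I = P_cr·L_e²/(π²E) = 3.757×10^5 × 1.620² / (π² × 1.98×10^11) = 5.046×10^-7 m⁴
I_req = 5.046×10^5 mm⁴
Solid square: I = a⁴/12  ⇒  a = (12I)^(1/4) = (12×5.046×10^5)^(1/4) = 49.6 mm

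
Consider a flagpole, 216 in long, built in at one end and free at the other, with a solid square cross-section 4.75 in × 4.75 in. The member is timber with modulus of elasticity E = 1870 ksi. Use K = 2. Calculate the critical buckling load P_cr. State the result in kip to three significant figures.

P_cr ≈ 4.20 kip

I = a⁴/12 = 4.75⁴/12 = 42.42 in⁴
Effective length L_e = K·L = 2 × 216 = 432.0 in
P_cr = π²EI / L_e² = π² × 1870×10³ × 42.42 / 432.0² = 4.195×10^3 lb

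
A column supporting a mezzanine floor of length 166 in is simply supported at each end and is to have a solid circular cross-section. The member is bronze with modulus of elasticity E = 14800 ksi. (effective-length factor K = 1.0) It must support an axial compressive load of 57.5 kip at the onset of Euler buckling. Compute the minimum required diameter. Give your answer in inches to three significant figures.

d ≈ 3.86 in

L_e = K·L = 1 × 166 = 166.0 in
Required I = P_cr·L_e²/(π²E) = 5.750×10^4 × 166.0² / (π² × 1.48×10^7) = 10.85 in⁴
Solid circle: I = πd⁴/64  ⇒  d = (64I/π)^(1/4) = (64×10.85/π)^(1/4) = 3.86 in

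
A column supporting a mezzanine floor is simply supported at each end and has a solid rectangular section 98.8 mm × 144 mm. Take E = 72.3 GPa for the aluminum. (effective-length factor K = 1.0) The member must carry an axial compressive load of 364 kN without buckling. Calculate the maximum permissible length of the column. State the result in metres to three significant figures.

L_max ≈ 4.76 m

Buckling occurs about the weak axis: I_min = h·b³/12 with b = 98.8 mm (the shorter side).
I_min = 144×98.8³/12 = 1.157×10^7 mm⁴
I = 1.157×10^-5 m⁴
At the buckling limit P_cr = P = 3.640×10^5 N
From P_cr = π²EI/(K·L)²:  L = (1/K)·√(π²EI/P_cr) = (1/1)·√(π²×7.23×10^10×1.157×10^-5/3.640×10^5)
L = 4.76 m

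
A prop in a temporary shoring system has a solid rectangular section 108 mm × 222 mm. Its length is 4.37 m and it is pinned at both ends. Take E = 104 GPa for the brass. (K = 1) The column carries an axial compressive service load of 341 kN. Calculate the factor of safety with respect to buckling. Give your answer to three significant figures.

Buckling occurs about the weak axis: I_min = h·b³/12 with b = 108 mm (the shorter side).
I_min = 222×108³/12 = 2.330×10^7 mm⁴
I = 2.330×10^7 mm⁴ = 2.330×10^-5 m⁴
Effective length L_e = K·L = 1 × 4.37 = 4.370 m
P_cr = π²EI / L_e² = π² × 104×10⁹ × 2.330×10^-5 / 4.370² = 1.253×10^6 N
Factor of safety n = P_cr / P = 1252.6 / 341 = 3.67

n ≈ 3.67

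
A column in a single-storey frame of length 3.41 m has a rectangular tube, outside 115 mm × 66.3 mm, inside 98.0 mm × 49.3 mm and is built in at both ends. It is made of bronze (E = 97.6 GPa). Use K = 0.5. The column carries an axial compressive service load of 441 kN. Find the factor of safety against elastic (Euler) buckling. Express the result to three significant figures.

Weak-axis I_min = (h_o·b_o³ − h_i·b_i³)/12 with b_o = 66.3, b_i = 49.30 mm (shorter outer/inner sides).
I_min = (115×66.3³ − 98.00×49.30³)/12 = 1.814×10^6 mm⁴
I = 1.814×10^6 mm⁴ = 1.814×10^-6 m⁴
Effective length L_e = K·L = 0.5 × 3.41 = 1.705 m
P_cr = π²EI / L_e² = π² × 97.6×10⁹ × 1.814×10^-6 / 1.705² = 6.012×10^5 N
Factor of safety n = P_cr / P = 601.21 / 441 = 1.36

n ≈ 1.36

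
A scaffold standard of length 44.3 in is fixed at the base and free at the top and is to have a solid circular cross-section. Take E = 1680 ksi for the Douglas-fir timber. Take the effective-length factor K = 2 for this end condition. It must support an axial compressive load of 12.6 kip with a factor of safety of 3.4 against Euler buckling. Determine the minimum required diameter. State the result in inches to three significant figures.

d ≈ 4.51 in

Required P_cr = n·P = 3.4 × 12.6 = 42.84 kip
L_e = K·L = 2 × 44.3 = 88.60 in
Required I = P_cr·L_e²/(π²E) = 4.284×10^4 × 88.60² / (π² × 1.68×10^6) = 20.28 in⁴
Solid circle: I = πd⁴/64  ⇒  d = (64I/π)^(1/4) = (64×20.28/π)^(1/4) = 4.51 in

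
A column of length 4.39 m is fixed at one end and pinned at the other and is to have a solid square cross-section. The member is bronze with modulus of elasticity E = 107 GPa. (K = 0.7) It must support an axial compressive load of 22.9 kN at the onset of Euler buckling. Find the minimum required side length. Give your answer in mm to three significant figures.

L_e = K·L = 0.7 × 4.39 = 3.073 m
Required I = P_cr·L_e²/(π²E) = 2.290×10^4 × 3.073² / (π² × 1.07×10^11) = 2.048×10^-7 m⁴
I_req = 2.048×10^5 mm⁴
Solid square: I = a⁴/12  ⇒  a = (12I)^(1/4) = (12×2.048×10^5)^(1/4) = 39.6 mm

a ≈ 39.6 mm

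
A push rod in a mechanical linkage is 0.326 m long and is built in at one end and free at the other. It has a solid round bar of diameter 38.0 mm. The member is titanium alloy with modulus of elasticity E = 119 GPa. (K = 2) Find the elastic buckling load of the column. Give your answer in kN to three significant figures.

P_cr ≈ 283 kN

I = πd⁴/64 = π×38.0⁴/64 = 1.024×10^5 mm⁴
I = 1.024×10^5 mm⁴ = 1.024×10^-7 m⁴
Effective length L_e = K·L = 2 × 0.326 = 0.6520 m
P_cr = π²EI / L_e² = π² × 119×10⁹ × 1.024×10^-7 / 0.6520² = 2.828×10^5 N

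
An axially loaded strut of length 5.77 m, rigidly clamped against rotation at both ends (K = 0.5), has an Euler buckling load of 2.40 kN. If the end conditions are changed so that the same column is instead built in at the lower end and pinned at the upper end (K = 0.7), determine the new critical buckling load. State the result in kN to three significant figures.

P_cr ≈ 1.22 kN

P_cr ∝ 1/K², so P_cr,new = P_cr,old × (K_old/K_new)² = 2.40 × (0.5/0.7)²
= 2.40 × 0.5102 = 1.22 kN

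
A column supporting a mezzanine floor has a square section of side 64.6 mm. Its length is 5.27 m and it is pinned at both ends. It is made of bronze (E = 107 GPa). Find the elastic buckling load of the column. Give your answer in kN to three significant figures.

P_cr ≈ 55.2 kN

I = a⁴/12 = 64.6⁴/12 = 1.451×10^6 mm⁴
I = 1.451×10^6 mm⁴ = 1.451×10^-6 m⁴
Effective length L_e = K·L = 1 × 5.27 = 5.270 m
P_cr = π²EI / L_e² = π² × 107×10⁹ × 1.451×10^-6 / 5.270² = 5.518×10^4 N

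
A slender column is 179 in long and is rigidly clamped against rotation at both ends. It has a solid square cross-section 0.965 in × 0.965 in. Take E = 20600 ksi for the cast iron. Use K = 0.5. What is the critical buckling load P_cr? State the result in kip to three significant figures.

I = a⁴/12 = 0.965⁴/12 = 7.227×10^-2 in⁴
Effective length L_e = K·L = 0.5 × 179 = 89.50 in
P_cr = π²EI / L_e² = π² × 20600×10³ × 7.227×10^-2 / 89.50² = 1.834×10^3 lb

P_cr ≈ 1.83 kip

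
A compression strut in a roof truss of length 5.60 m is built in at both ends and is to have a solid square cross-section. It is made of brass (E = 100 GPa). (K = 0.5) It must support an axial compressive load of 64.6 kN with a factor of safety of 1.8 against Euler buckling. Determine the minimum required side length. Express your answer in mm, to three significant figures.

Required P_cr = n·P = 1.8 × 64.6 = 116.3 kN
L_e = K·L = 0.5 × 5.60 = 2.800 m
Required I = P_cr·L_e²/(π²E) = 1.163×10^5 × 2.800² / (π² × 1.00×10^11) = 9.237×10^-7 m⁴
I_req = 9.237×10^5 mm⁴
Solid square: I = a⁴/12  ⇒  a = (12I)^(1/4) = (12×9.237×10^5)^(1/4) = 57.7 mm

a ≈ 57.7 mm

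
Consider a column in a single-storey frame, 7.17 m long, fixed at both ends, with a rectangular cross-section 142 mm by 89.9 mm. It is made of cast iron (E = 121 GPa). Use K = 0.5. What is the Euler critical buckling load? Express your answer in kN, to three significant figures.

Buckling occurs about the weak axis: I_min = h·b³/12 with b = 89.9 mm (the shorter side).
I_min = 142×89.9³/12 = 8.598×10^6 mm⁴
I = 8.598×10^6 mm⁴ = 8.598×10^-6 m⁴
Effective length L_e = K·L = 0.5 × 7.17 = 3.585 m
P_cr = π²EI / L_e² = π² × 121×10⁹ × 8.598×10^-6 / 3.585² = 7.989×10^5 N

P_cr ≈ 799 kN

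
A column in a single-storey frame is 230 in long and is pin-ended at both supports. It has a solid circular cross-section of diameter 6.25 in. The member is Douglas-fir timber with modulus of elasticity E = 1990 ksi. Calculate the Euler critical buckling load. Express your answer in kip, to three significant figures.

I = πd⁴/64 = π×6.25⁴/64 = 74.90 in⁴
Effective length L_e = K·L = 1 × 230 = 230.0 in
P_cr = π²EI / L_e² = π² × 1990×10³ × 74.90 / 230.0² = 2.781×10^4 lb

P_cr ≈ 27.8 kip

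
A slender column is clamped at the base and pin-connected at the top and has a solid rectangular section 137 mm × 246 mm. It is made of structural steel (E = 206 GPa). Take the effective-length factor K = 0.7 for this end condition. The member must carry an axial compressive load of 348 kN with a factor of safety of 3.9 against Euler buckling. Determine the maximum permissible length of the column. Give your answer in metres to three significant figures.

L_max ≈ 12.7 m

Buckling occurs about the weak axis: I_min = h·b³/12 with b = 137 mm (the shorter side).
I_min = 246×137³/12 = 5.271×10^7 mm⁴
I = 5.271×10^-5 m⁴
Required critical load P_cr = n·P = 3.9 × 348 = 1357 kN = 1.357×10^6 N
From P_cr = π²EI/(K·L)²:  L = (1/K)·√(π²EI/P_cr) = (1/0.7)·√(π²×2.06×10^11×5.271×10^-5/1.357×10^6)
L = 12.7 m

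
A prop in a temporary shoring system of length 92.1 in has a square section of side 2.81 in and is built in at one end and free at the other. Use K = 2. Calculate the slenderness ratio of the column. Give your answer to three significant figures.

For a square r = a/√12 = 2.81/√12 = 0.8112 in
L_e = K·L = 2 × 92.1 = 184.2 in
λ = L_e / r_min = 184.20 / 0.8112 = 227

λ ≈ 227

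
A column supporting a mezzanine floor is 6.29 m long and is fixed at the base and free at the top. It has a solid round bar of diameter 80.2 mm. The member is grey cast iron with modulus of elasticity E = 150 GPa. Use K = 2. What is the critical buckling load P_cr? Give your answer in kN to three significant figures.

P_cr ≈ 19.0 kN

I = πd⁴/64 = π×80.2⁴/64 = 2.031×10^6 mm⁴
I = 2.031×10^6 mm⁴ = 2.031×10^-6 m⁴
Effective length L_e = K·L = 2 × 6.29 = 12.58 m
P_cr = π²EI / L_e² = π² × 150×10⁹ × 2.031×10^-6 / 12.58² = 1.900×10^4 N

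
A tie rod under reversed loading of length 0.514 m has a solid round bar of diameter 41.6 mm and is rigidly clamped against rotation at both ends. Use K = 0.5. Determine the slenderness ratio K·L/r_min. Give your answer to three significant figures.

For a solid circle r = d/4 = 41.6/4 = 10.40 mm
L_e = K·L = 0.5 × 0.514 m = 0.2570 m = 257.00 mm
λ = L_e / r_min = 257.00 / 10.40 = 24.7

λ ≈ 24.7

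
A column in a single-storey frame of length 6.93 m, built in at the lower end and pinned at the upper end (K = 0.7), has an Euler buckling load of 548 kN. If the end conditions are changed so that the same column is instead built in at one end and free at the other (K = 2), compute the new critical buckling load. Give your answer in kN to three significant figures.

P_cr ≈ 67.1 kN

P_cr ∝ 1/K², so P_cr,new = P_cr,old × (K_old/K_new)² = 548 × (0.7/2)²
= 548 × 0.1225 = 67.1 kN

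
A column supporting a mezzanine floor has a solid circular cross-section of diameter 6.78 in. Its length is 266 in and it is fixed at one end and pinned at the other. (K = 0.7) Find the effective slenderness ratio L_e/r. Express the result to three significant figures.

λ ≈ 110

I = πd⁴/64 = π×6.78⁴/64 = 103.7 in⁴
A = 36.10 in²;  r_min = √(I/A) = √(103.7/36.10) = 1.695 in
L_e = K·L = 0.7 × 266 = 186.2 in
λ = L_e / r_min = 186.20 / 1.695 = 110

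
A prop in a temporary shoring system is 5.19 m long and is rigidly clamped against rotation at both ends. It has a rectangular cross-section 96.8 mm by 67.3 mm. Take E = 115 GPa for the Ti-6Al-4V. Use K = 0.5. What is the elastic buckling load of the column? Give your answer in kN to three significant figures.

Buckling occurs about the weak axis: I_min = h·b³/12 with b = 67.3 mm (the shorter side).
I_min = 96.8×67.3³/12 = 2.459×10^6 mm⁴
I = 2.459×10^6 mm⁴ = 2.459×10^-6 m⁴
Effective length L_e = K·L = 0.5 × 5.19 = 2.595 m
P_cr = π²EI / L_e² = π² × 115×10⁹ × 2.459×10^-6 / 2.595² = 4.144×10^5 N

P_cr ≈ 414 kN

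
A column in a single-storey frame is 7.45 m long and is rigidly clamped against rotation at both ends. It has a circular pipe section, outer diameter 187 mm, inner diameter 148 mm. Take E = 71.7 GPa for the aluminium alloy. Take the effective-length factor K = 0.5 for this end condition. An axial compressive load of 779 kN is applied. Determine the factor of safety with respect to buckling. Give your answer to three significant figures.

n ≈ 2.39

d_o = 187 mm, d_i = 148 mm
I = π(d_o⁴ − d_i⁴)/64 = π(187⁴ − 148.0⁴)/64 = 3.647×10^7 mm⁴
I = 3.647×10^7 mm⁴ = 3.647×10^-5 m⁴
Effective length L_e = K·L = 0.5 × 7.45 = 3.725 m
P_cr = π²EI / L_e² = π² × 71.7×10⁹ × 3.647×10^-5 / 3.725² = 1.860×10^6 N
Factor of safety n = P_cr / P = 1860.2 / 779 = 2.39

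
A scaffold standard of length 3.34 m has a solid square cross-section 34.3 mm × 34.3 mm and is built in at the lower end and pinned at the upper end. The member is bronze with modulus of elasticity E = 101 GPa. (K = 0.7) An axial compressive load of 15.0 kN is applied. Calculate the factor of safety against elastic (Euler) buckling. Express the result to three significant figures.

n ≈ 1.40

I = a⁴/12 = 34.3⁴/12 = 1.153×10^5 mm⁴
I = 1.153×10^5 mm⁴ = 1.153×10^-7 m⁴
Effective length L_e = K·L = 0.7 × 3.34 = 2.338 m
P_cr = π²EI / L_e² = π² × 101×10⁹ × 1.153×10^-7 / 2.338² = 2.103×10^4 N
Factor of safety n = P_cr / P = 21.034 / 15.0 = 1.40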